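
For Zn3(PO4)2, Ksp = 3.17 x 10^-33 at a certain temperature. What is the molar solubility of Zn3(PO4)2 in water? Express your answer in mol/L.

Zn3(PO4)2(s) <=> 3 Zn^2+ + 2 PO4^3-
Ksp = [Zn^2+]^3[PO4^3-]^2
For each mole of Zn3(PO4)2 that dissolves: [Zn^2+] = 3s, [PO4^3-] = 2s.
Ksp = (3s)^3(2s)^2 = 108s^5
Solving, s = (3.17 x 10^-33/108)^(1/5) = 1.24 × 10^-7 M

s ≈ 1.24 x 10^-7 M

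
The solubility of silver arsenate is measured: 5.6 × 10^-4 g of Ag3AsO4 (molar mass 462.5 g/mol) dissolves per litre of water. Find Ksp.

Molar solubility s = (5.6 × 10^-4 g/L) / (462.5 g/mol) = 1.21 x 10^-6 M.
Ag3AsO4(s) ⇌ 3 Ag^+(aq) + AsO4^3-(aq)
If s mol/L of Ag3AsO4 dissolves, [Ag^+] = 3s and [AsO4^3-] = s.
Ksp = [Ag^+]^3[AsO4^3-]
Substituting: Ksp = (3s)^3s = 27s^4
With s = 1.21 x 10^-6: Ksp = 5.8 × 10^-23

Ksp ≈ 5.8 × 10^-23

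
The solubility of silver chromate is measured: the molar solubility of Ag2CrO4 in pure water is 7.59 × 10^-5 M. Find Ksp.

1.75 × 10^-12

Ag2CrO4(s) <=> 2 Ag^+ + CrO4^2-
Let s = molar solubility. Then [Ag^+] = 2s and [CrO4^2-] = s.
Ksp = [Ag^+]^2[CrO4^2-]
So Ksp = (2s)^2 × s = 4s^3
Ksp = 4 × (7.59 x 10^-5)^3 = 1.75 × 10^-12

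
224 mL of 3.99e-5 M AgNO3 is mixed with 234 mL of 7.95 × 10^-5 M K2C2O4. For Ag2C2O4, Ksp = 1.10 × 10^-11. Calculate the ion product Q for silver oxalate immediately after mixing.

1.55 × 10^-14

Total volume = 224 + 234 = 458 mL.
[Ag^+] = 3.99 × 10^-5 × (224/458) = 1.951 x 10^-5 M
[C2O4^2-] = 7.95 × 10^-5 × (234/458) = 4.062 x 10^-5 M
Ag2C2O4(s) ⇌ 2 Ag^+(aq) + C2O4^2-(aq), so Q = [Ag^+]^2[C2O4^2-]
Q = (1.951 × 10^-5)^2(4.062 × 10^-5) = 1.55 × 10^-14
Q < Ksp, so no precipitate of Ag2C2O4 forms.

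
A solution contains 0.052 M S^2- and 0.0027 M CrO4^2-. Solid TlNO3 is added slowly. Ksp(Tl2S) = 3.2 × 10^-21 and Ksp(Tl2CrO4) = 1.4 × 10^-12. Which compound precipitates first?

Tl2S

Precipitation of each salt starts when its ion product equals its Ksp.
For Tl2S: 3.2 × 10^-21 = 0.052 × [Tl^+]^2  ⇒  [Tl^+] = 2.5 x 10^-10 M.
For Tl2CrO4: 1.4 × 10^-12 = 0.0027 × [Tl^+]^2  ⇒  [Tl^+] = 2.3 × 10^-5 M.
The salt with the lower threshold [Tl^+] precipitates first: Tl2S.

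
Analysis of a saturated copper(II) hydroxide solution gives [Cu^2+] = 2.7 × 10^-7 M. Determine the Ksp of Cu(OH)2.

Cu(OH)2(s) ⇌ Cu^2+(aq) + 2 OH^-(aq)
Stoichiometry gives [OH^-] = (2/1)[Cu^2+] = 5.40 × 10^-7 M.
Ksp = [Cu^2+][OH^-]^2
Ksp = 2.7 × 10^-7 × (5.40 × 10^-7)^2 = 7.9 x 10^-20

Ksp = 7.9 × 10^-20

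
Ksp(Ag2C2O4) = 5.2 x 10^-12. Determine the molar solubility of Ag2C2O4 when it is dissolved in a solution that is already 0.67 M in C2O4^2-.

s = 1.4 x 10^-6 M

Ag2C2O4(s) ⇌ 2 Ag^+(aq) + C2O4^2-(aq)
Ksp = [Ag^+]^2[C2O4^2-]
Let s be the molar solubility in this solution. [Ag^+] = 2s, [C2O4^2-] = 0.67 + s ≈ 0.67 (common-ion effect: C2O4^2- is already 0.67 M).
Ksp ≈ (2s)^2 × 0.67
s = 1.4 x 10^-6 M
Check: s = 1.4 x 10^-6 ≪ 0.67, so the approximation is valid.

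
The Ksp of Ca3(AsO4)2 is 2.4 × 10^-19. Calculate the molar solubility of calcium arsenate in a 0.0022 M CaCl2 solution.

Ca3(AsO4)2(s) ⇌ 3 Ca^2+ + 2 AsO4^3-
Ksp = [Ca^2+]^3[AsO4^3-]^2
Let s be the molar solubility in this solution. [Ca^2+] = 0.0022 + 3s ≈ 0.0022, [AsO4^3-] = 2s (Ksp is small, so little additional dissolves).
Ksp ≈ (0.0022)^3 × (2s)^2
s = 2.4 × 10^-6 M
Check: 3s = 7.1 x 10^-6 ≪ 0.0022, so the approximation is valid.

s ≈ 2.4e-6 M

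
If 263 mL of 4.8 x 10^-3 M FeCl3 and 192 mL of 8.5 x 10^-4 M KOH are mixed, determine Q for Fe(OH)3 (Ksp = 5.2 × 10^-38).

Q = 1.3e-13

Total volume = 263 + 192 = 455 mL.
[Fe^3+] = 4.8 x 10^-3 × (263/455) = 2.77 × 10^-3 M
[OH^-] = 8.5 × 10^-4 × (192/455) = 3.59 × 10^-4 M
Fe(OH)3(s) ⇌ Fe^3+ + 3 OH^-, so Q = [Fe^3+][OH^-]^3
Q = (2.77 × 10^-3)(3.59 × 10^-4)^3 = 1.3 x 10^-13
Q > Ksp, so Fe(OH)3 will precipitate.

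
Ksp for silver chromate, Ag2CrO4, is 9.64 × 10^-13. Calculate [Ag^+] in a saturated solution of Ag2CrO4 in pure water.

Ag2CrO4(s) <=> 2 Ag^+(aq) + CrO4^2-(aq)
Ksp = [Ag^+]^2[CrO4^2-]
Let s = molar solubility. Then [Ag^+] = 2s and [CrO4^2-] = s.
Substituting: Ksp = (2s)^2s = 4s^3
s = (9.64 × 10^-13 / 4)^(1/3) = 6.223 × 10^-5 M
[Ag^+] = 2s = 1.24 x 10^-4 M

1.24 × 10^-4 M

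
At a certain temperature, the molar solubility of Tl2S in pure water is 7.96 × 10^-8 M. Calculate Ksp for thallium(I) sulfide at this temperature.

Tl2S(s) <=> 2 Tl^+ + S^2-
With molar solubility s: [Tl^+] = 2s, [S^2-] = s.
Ksp = [Tl^+]^2[S^2-]
So Ksp = (2s)^2 × s = 4s^3
Ksp = 4 × (7.96 × 10^-8)^3 = 2.02 × 10^-21

Ksp ≈ 2.02 × 10^-21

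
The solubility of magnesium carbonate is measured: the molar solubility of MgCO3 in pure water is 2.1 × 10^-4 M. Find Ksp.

MgCO3(s) <=> Mg^2+(aq) + CO3^2-(aq)
Let s = molar solubility. Then [Mg^2+] = s and [CO3^2-] = s.
Ksp = [Mg^2+][CO3^2-]
Ksp = s^2
With s = 2.1 × 10^-4: Ksp = 4.4 × 10^-8

Ksp = 4.4 x 10^-8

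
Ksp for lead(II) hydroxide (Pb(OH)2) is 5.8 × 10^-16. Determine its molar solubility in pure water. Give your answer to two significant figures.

Pb(OH)2(s) <=> Pb^2+ + 2 OH^-
Ksp = [Pb^2+][OH^-]^2
For each mole of Pb(OH)2 that dissolves: [Pb^2+] = s, [OH^-] = 2s.
Substituting: Ksp = s(2s)^2 = 4s^3
s^3 = 5.8 × 10^-16 / 4, so s = 5.3 × 10^-6 M

s = 5.3 x 10^-6 M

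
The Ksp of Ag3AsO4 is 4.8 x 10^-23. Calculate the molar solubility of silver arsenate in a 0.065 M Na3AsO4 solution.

Ag3AsO4(s) <=> 3 Ag^+ + AsO4^3-
Ksp = [Ag^+]^3[AsO4^3-]
If s mol/L dissolves here, [Ag^+] = 3s, [AsO4^3-] = 0.065 + s ≈ 0.065 (Ksp is small, so little additional dissolves).
Ksp ≈ (3s)^3 × 0.065
s = 3.0 × 10^-8 M
Check: s = 3.0 × 10^-8 ≪ 0.065, so the approximation is valid.

s = 3.0 x 10^-8 M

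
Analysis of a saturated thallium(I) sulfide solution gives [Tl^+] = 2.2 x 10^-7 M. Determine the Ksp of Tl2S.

Ksp = 5.3 x 10^-21

Tl2S(s) ⇌ 2 Tl^+ + S^2-
Stoichiometry gives [S^2-] = (1/2)[Tl^+] = 1.10 × 10^-7 M.
Ksp = [Tl^+]^2[S^2-]
Ksp = (2.2 × 10^-7)^2 × 1.10 x 10^-7 = 5.3 × 10^-21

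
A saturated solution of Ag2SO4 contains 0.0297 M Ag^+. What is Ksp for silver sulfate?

Ag2SO4(s) ⇌ 2 Ag^+(aq) + SO4^2-(aq)
Stoichiometry gives [SO4^2-] = (1/2)[Ag^+] = 1.485 × 10^-2 M.
Ksp = [Ag^+]^2[SO4^2-]
Ksp = (2.97 × 10^-2)^2 × 1.485 × 10^-2 = 1.31 × 10^-5

Ksp = 1.31 × 10^-5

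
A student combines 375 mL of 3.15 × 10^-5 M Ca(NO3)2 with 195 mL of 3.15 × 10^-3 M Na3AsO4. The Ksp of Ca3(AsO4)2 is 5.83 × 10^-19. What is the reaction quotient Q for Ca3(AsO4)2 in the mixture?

Total volume = 375 + 195 = 570 mL.
[Ca^2+] = 3.15 × 10^-5 × (375/570) = 2.072 × 10^-5 M
[AsO4^3-] = 3.15 x 10^-3 × (195/570) = 1.078 × 10^-3 M
Ca3(AsO4)2(s) <=> 3 Ca^2+ + 2 AsO4^3-, so Q = [Ca^2+]^3[AsO4^3-]^2
Q = (2.072 × 10^-5)^3(1.078 × 10^-3)^2 = 1.03 x 10^-20
Q < Ksp, so no precipitate of Ca3(AsO4)2 forms.

Q ≈ 1.03 x 10^-20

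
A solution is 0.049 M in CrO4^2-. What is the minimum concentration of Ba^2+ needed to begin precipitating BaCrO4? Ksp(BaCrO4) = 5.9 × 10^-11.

BaCrO4(s) ⇌ Ba^2+ + CrO4^2-
Ksp = [Ba^2+][CrO4^2-]
Precipitation begins when Q = Ksp. With [CrO4^2-] = 0.049 M:
5.9 × 10^-11 = (0.049) × [Ba^2+]
[Ba^2+] = (5.9 × 10^-11 / 4.9 × 10^-2) = 1.2 × 10^-9 M

[Ba^2+] ≈ 1.2e-9 M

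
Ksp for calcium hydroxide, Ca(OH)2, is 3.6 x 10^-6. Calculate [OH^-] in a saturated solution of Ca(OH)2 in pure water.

1.9 x 10^-2 M

Ca(OH)2(s) <=> Ca^2+ + 2 OH^-
Ksp = [Ca^2+][OH^-]^2
For each mole of Ca(OH)2 that dissolves: [Ca^2+] = s, [OH^-] = 2s.
Substituting: Ksp = s(2s)^2 = 4s^3
s = (3.6 x 10^-6 / 4)^(1/3) = 9.65 × 10^-3 M
[OH^-] = 2s = 1.9 × 10^-2 M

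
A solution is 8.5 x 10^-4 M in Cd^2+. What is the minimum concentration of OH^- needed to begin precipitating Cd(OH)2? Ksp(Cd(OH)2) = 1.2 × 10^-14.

3.8 × 10^-6 M

Cd(OH)2(s) ⇌ Cd^2+(aq) + 2 OH^-(aq)
Ksp = [Cd^2+][OH^-]^2
Precipitation begins when Q = Ksp. With [Cd^2+] = 8.5 x 10^-4 M:
1.2 × 10^-14 = (8.5 x 10^-4) × [OH^-]^2
[OH^-] = (1.2 × 10^-14 / 8.5 × 10^-4)^(1/2) = 3.8 x 10^-6 M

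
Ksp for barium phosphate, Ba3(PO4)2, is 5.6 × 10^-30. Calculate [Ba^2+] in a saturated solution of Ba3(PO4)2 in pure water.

1.7e-6 M

Ba3(PO4)2(s) <=> 3 Ba^2+(aq) + 2 PO4^3-(aq)
Ksp = [Ba^2+]^3[PO4^3-]^2
For each mole of Ba3(PO4)2 that dissolves: [Ba^2+] = 3s, [PO4^3-] = 2s.
Ksp = (3s)^3(2s)^2 = 108s^5
s^5 = 5.6 × 10^-30 / 108, so s = 5.53 × 10^-7 M
[Ba^2+] = 3s = 1.7 × 10^-6 M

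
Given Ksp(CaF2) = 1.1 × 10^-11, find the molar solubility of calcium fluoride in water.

CaF2(s) <=> Ca^2+ + 2 F^-
Ksp = [Ca^2+][F^-]^2
Let s = molar solubility. Then [Ca^2+] = s and [F^-] = 2s.
So Ksp = s × (2s)^2 = 4s^3
s = (1.1 × 10^-11 / 4)^(1/3) = 1.4 × 10^-4 M

s = 1.4e-4 M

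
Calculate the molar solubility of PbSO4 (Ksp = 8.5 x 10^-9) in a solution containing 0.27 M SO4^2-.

PbSO4(s) <=> Pb^2+(aq) + SO4^2-(aq)
Ksp = [Pb^2+][SO4^2-]
Let s = moles of PbSO4 that dissolve per litre. [Pb^2+] = s, [SO4^2-] = 0.27 + s ≈ 0.27 (common-ion effect: SO4^2- is already 0.27 M).
Ksp ≈ s × 0.27
s = 3.1 × 10^-8 M
Check: s = 3.1 × 10^-8 ≪ 0.27, so the approximation is valid.

s = 3.1e-8 M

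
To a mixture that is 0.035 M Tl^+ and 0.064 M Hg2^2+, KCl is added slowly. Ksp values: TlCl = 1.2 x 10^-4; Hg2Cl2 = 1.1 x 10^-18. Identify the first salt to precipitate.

Precipitation of each salt starts when its ion product equals its Ksp.
For TlCl: 1.2 x 10^-4 = 0.035 × [Cl^-]  ⇒  [Cl^-] = 3.4 × 10^-3 M.
For Hg2Cl2: 1.1 x 10^-18 = 0.064 × [Cl^-]^2  ⇒  [Cl^-] = 4.1 × 10^-9 M.
The salt with the lower threshold [Cl^-] precipitates first: Hg2Cl2.

Hg2Cl2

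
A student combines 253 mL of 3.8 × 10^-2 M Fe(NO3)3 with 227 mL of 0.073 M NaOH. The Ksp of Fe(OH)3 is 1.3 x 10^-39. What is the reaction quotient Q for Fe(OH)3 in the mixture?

Total volume = 253 + 227 = 480 mL.
[Fe^3+] = 3.8 × 10^-2 × (253/480) = 2.00 × 10^-2 M
[OH^-] = 7.3 × 10^-2 × (227/480) = 3.45 x 10^-2 M
Fe(OH)3(s) <=> Fe^3+(aq) + 3 OH^-(aq), so Q = [Fe^3+][OH^-]^3
Q = (2.00 × 10^-2)(3.45 × 10^-2)^3 = 8.2 × 10^-7
Q > Ksp, so Fe(OH)3 will precipitate.

Q ≈ 8.2 x 10^-7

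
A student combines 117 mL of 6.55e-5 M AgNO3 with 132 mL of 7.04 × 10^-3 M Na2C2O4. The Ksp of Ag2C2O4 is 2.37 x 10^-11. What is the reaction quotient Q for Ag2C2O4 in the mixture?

Q ≈ 3.54 x 10^-12

Total volume = 117 + 132 = 249 mL.
[Ag^+] = 6.55 × 10^-5 × (117/249) = 3.078 x 10^-5 M
[C2O4^2-] = 7.04 x 10^-3 × (132/249) = 3.732 x 10^-3 M
Ag2C2O4(s) <=> 2 Ag^+(aq) + C2O4^2-(aq), so Q = [Ag^+]^2[C2O4^2-]
Q = (3.078 × 10^-5)^2(3.732 x 10^-3) = 3.54 × 10^-12
Q < Ksp, so no precipitate of Ag2C2O4 forms.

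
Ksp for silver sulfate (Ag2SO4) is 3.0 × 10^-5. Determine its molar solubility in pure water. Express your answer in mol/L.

2.0 x 10^-2 M

Ag2SO4(s) ⇌ 2 Ag^+(aq) + SO4^2-(aq)
Ksp = [Ag^+]^2[SO4^2-]
If s mol/L of Ag2SO4 dissolves, [Ag^+] = 2s and [SO4^2-] = s.
So Ksp = (2s)^2 × s = 4s^3
s^3 = 3.0 × 10^-5 / 4, so s = 2.0 × 10^-2 M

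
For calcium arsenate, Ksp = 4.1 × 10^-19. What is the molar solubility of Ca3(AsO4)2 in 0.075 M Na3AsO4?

1.4 x 10^-6 M

Ca3(AsO4)2(s) <=> 3 Ca^2+(aq) + 2 AsO4^3-(aq)
Ksp = [Ca^2+]^3[AsO4^3-]^2
If s mol/L dissolves here, [Ca^2+] = 3s, [AsO4^3-] = 0.075 + 2s ≈ 0.075 (since AsO4^3- from Na3AsO4 dominates).
Ksp ≈ (3s)^3 × (0.075)^2
s = 1.4 × 10^-6 M
Check: 2s = 2.8 × 10^-6 ≪ 0.075, so the approximation is valid.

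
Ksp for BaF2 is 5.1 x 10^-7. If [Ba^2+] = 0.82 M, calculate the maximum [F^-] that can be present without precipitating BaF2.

BaF2(s) ⇌ Ba^2+(aq) + 2 F^-(aq)
Ksp = [Ba^2+][F^-]^2
Precipitation begins when Q = Ksp. With [Ba^2+] = 0.82 M:
5.1 x 10^-7 = (0.82) × [F^-]^2
[F^-] = (5.1 x 10^-7 / 8.2 × 10^-1)^(1/2) = 7.9 × 10^-4 M

[F^-] = 7.9e-4 M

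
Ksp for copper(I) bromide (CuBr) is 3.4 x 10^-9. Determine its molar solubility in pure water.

CuBr(s) <=> Cu^+ + Br^-
Ksp = [Cu^+][Br^-]
Let s = molar solubility. Then [Cu^+] = s and [Br^-] = s.
Ksp = s × s = s^2
s = √(3.4 x 10^-9) = 5.8 × 10^-5 M

s = 5.8 x 10^-5 M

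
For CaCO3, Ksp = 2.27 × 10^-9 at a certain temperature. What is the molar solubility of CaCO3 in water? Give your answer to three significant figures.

4.76 × 10^-5 M

CaCO3(s) <=> Ca^2+ + CO3^2-
Ksp = [Ca^2+][CO3^2-]
For each mole of CaCO3 that dissolves: [Ca^2+] = s, [CO3^2-] = s.
Ksp = (s)(s) = s^2
s = √(2.27 × 10^-9) = 4.76 × 10^-5 M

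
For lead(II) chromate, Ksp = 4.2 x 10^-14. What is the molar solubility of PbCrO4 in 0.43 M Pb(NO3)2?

PbCrO4(s) <=> Pb^2+ + CrO4^2-
Ksp = [Pb^2+][CrO4^2-]
Let s be the molar solubility in this solution. [Pb^2+] = 0.43 + s ≈ 0.43, [CrO4^2-] = s (since Pb^2+ from Pb(NO3)2 dominates).
Ksp ≈ 0.43 × s
s = 9.8 × 10^-14 M
Check: s = 9.8 x 10^-14 ≪ 0.43, so the approximation is valid.

s = 9.8 × 10^-14 M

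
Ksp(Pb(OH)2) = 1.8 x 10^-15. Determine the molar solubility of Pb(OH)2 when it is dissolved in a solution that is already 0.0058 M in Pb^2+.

Pb(OH)2(s) ⇌ Pb^2+ + 2 OH^-
Ksp = [Pb^2+][OH^-]^2
Let s = moles of Pb(OH)2 that dissolve per litre. [Pb^2+] = 0.0058 + s ≈ 0.0058, [OH^-] = 2s (since the Pb^2+ already present dominates).
Ksp ≈ 0.0058 × (2s)^2
s = 2.8 × 10^-7 M
Check: s = 2.8 × 10^-7 ≪ 0.0058, so the approximation is valid.

s ≈ 2.8 x 10^-7 M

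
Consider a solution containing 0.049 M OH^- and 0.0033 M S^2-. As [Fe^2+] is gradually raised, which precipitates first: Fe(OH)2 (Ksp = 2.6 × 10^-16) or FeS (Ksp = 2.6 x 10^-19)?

Each salt begins to precipitate when Q = Ksp, i.e. when [Fe^2+] reaches its threshold.
For Fe(OH)2: 2.6 × 10^-16 = (0.049)^2 × [Fe^2+]  ⇒  [Fe^2+] = 1.1 × 10^-13 M.
For FeS: 2.6 x 10^-19 = 0.0033 × [Fe^2+]  ⇒  [Fe^2+] = 7.9 × 10^-17 M.
The salt with the lower threshold [Fe^2+] precipitates first: FeS.

FeS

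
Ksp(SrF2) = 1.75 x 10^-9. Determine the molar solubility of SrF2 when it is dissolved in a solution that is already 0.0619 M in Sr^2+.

SrF2(s) ⇌ Sr^2+ + 2 F^-
Ksp = [Sr^2+][F^-]^2
Let s = moles of SrF2 that dissolve per litre. [Sr^2+] = 0.0619 + s ≈ 0.0619, [F^-] = 2s (common-ion effect: Sr^2+ is already 0.0619 M).
Ksp ≈ 0.0619 × (2s)^2
s = 8.41 × 10^-5 M
Check: s = 8.4 x 10^-5 ≪ 0.0619, so the approximation is valid.

s ≈ 8.41 x 10^-5 M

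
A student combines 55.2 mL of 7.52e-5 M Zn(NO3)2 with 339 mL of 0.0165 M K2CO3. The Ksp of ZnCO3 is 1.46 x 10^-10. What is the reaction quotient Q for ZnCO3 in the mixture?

1.49 × 10^-7

Total volume = 55.2 + 339 = 394.2 mL.
[Zn^2+] = 7.52 × 10^-5 × (55.2/394.2) = 1.053 x 10^-5 M
[CO3^2-] = 1.65 × 10^-2 × (339/394.2) = 1.419 × 10^-2 M
ZnCO3(s) <=> Zn^2+ + CO3^2-, so Q = [Zn^2+][CO3^2-]
Q = (1.053 × 10^-5)(1.419 x 10^-2) = 1.49 x 10^-7
Q > Ksp, so ZnCO3 will precipitate.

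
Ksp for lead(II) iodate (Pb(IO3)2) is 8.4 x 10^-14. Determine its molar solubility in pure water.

Pb(IO3)2(s) <=> Pb^2+ + 2 IO3^-
Ksp = [Pb^2+][IO3^-]^2
If s mol/L of Pb(IO3)2 dissolves, [Pb^2+] = s and [IO3^-] = 2s.
Substituting: Ksp = s(2s)^2 = 4s^3
s^3 = 8.4 x 10^-14 / 4, so s = 2.8 × 10^-5 M

s = 2.8 × 10^-5 M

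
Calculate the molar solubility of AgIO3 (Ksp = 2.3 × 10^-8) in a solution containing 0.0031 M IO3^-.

AgIO3(s) ⇌ Ag^+ + IO3^-
Ksp = [Ag^+][IO3^-]
Let s be the molar solubility in this solution. [Ag^+] = s, [IO3^-] = 0.0031 + s ≈ 0.0031 (Ksp is small, so little additional dissolves).
Ksp ≈ s × 0.0031
s = 7.4 × 10^-6 M
Check: s = 7.4 × 10^-6 ≪ 0.0031, so the approximation is valid.

7.4 x 10^-6 M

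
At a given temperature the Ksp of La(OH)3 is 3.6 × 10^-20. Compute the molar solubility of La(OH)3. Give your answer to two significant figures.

La(OH)3(s) <=> La^3+(aq) + 3 OH^-(aq)
Ksp = [La^3+][OH^-]^3
With molar solubility s: [La^3+] = s, [OH^-] = 3s.
So Ksp = s × (3s)^3 = 27s^4
s^4 = 3.6 × 10^-20 / 27, so s = 6.0 × 10^-6 M

s ≈ 6.0e-6 M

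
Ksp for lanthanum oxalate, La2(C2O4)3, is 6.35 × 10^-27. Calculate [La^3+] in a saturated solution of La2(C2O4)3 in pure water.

4.52 × 10^-6 M

La2(C2O4)3(s) <=> 2 La^3+ + 3 C2O4^2-
Ksp = [La^3+]^2[C2O4^2-]^3
If s mol/L of La2(C2O4)3 dissolves, [La^3+] = 2s and [C2O4^2-] = 3s.
So Ksp = (2s)^2 × (3s)^3 = 108s^5
Solving, s = (6.35 × 10^-27/108)^(1/5) = 2.259 × 10^-6 M
[La^3+] = 2s = 4.52 × 10^-6 M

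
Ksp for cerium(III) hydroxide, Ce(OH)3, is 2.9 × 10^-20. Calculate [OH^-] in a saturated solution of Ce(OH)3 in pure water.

Ce(OH)3(s) <=> Ce^3+ + 3 OH^-
Ksp = [Ce^3+][OH^-]^3
If s mol/L of Ce(OH)3 dissolves, [Ce^3+] = s and [OH^-] = 3s.
So Ksp = s × (3s)^3 = 27s^4
s = (2.9 × 10^-20 / 27)^(1/4) = 5.72 × 10^-6 M
[OH^-] = 3s = 1.7 × 10^-5 M

[OH^-] ≈ 1.7e-5 M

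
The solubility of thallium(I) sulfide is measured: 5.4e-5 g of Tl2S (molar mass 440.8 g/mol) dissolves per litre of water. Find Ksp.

Ksp = 7.4 x 10^-21

Molar solubility s = (5.4 x 10^-5 g/L) / (440.8 g/mol) = 1.23 × 10^-7 M.
Tl2S(s) <=> 2 Tl^+ + S^2-
Let s = molar solubility. Then [Tl^+] = 2s and [S^2-] = s.
Ksp = [Tl^+]^2[S^2-]
So Ksp = (2s)^2 × s = 4s^3
With s = 1.23 × 10^-7: Ksp = 7.4 x 10^-21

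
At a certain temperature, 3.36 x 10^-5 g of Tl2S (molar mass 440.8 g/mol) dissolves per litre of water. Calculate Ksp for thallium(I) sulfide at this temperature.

Molar solubility s = (3.36 x 10^-5 g/L) / (440.8 g/mol) = 7.623 x 10^-8 M.
Tl2S(s) <=> 2 Tl^+ + S^2-
With molar solubility s: [Tl^+] = 2s, [S^2-] = s.
Ksp = [Tl^+]^2[S^2-]
Ksp = (2s)^2s = 4s^3
Ksp = 4 × (7.623 × 10^-8)^3 = 1.77 × 10^-21

1.77 × 10^-21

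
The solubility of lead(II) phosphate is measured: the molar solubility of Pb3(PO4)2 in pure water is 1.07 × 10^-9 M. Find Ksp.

Ksp ≈ 1.51 x 10^-43

Pb3(PO4)2(s) ⇌ 3 Pb^2+ + 2 PO4^3-
Let s = molar solubility. Then [Pb^2+] = 3s and [PO4^3-] = 2s.
Ksp = [Pb^2+]^3[PO4^3-]^2
Ksp = (3s)^3(2s)^2 = 108s^5
With s = 1.07 x 10^-9: Ksp = 1.51 × 10^-43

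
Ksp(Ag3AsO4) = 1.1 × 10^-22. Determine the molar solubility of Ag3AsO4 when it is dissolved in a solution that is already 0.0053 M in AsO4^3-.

Ag3AsO4(s) ⇌ 3 Ag^+(aq) + AsO4^3-(aq)
Ksp = [Ag^+]^3[AsO4^3-]
Let s = moles of Ag3AsO4 that dissolve per litre. [Ag^+] = 3s, [AsO4^3-] = 0.0053 + s ≈ 0.0053 (common-ion effect: AsO4^3- is already 0.0053 M).
Ksp ≈ (3s)^3 × 0.0053
s = 9.2 × 10^-8 M
Check: s = 9.2 × 10^-8 ≪ 0.0053, so the approximation is valid.

9.2e-8 M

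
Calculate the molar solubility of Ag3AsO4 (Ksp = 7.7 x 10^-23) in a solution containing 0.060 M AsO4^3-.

3.6 × 10^-8 M

Ag3AsO4(s) <=> 3 Ag^+(aq) + AsO4^3-(aq)
Ksp = [Ag^+]^3[AsO4^3-]
If s mol/L dissolves here, [Ag^+] = 3s, [AsO4^3-] = 0.060 + s ≈ 0.060 (since the AsO4^3- already present dominates).
Ksp ≈ (3s)^3 × 0.060
s = 3.6 × 10^-8 M
Check: s = 3.6 × 10^-8 ≪ 0.060, so the approximation is valid.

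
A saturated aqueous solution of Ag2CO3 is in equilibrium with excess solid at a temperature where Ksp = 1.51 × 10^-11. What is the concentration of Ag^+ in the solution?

[Ag^+] ≈ 3.11 x 10^-4 M

Ag2CO3(s) ⇌ 2 Ag^+(aq) + CO3^2-(aq)
Ksp = [Ag^+]^2[CO3^2-]
Let s = molar solubility. Then [Ag^+] = 2s and [CO3^2-] = s.
Ksp = (2s)^2s = 4s^3
s^3 = 1.51 × 10^-11 / 4, so s = 1.557 × 10^-4 M
[Ag^+] = 2s = 3.11 x 10^-4 M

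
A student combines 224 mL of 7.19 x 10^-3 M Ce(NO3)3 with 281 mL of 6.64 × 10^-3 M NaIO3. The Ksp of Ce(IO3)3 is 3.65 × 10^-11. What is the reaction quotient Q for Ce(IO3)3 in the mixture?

1.61 × 10^-10

Total volume = 224 + 281 = 505 mL.
[Ce^3+] = 7.19 x 10^-3 × (224/505) = 3.189 × 10^-3 M
[IO3^-] = 6.64 × 10^-3 × (281/505) = 3.695 x 10^-3 M
Ce(IO3)3(s) ⇌ Ce^3+(aq) + 3 IO3^-(aq), so Q = [Ce^3+][IO3^-]^3
Q = (3.189 × 10^-3)(3.695 x 10^-3)^3 = 1.61 × 10^-10
Q > Ksp, so Ce(IO3)3 will precipitate.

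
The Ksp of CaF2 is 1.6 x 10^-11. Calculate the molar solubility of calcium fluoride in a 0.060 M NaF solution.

4.4 × 10^-9 M

CaF2(s) <=> Ca^2+ + 2 F^-
Ksp = [Ca^2+][F^-]^2
If s mol/L dissolves here, [Ca^2+] = s, [F^-] = 0.060 + 2s ≈ 0.060 (since F^- from NaF dominates).
Ksp ≈ s × (0.060)^2
s = 4.4 × 10^-9 M
Check: 2s = 8.9 × 10^-9 ≪ 0.060, so the approximation is valid.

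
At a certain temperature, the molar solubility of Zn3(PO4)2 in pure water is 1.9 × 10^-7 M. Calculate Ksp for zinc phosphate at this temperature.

Ksp ≈ 2.7 × 10^-32

Zn3(PO4)2(s) ⇌ 3 Zn^2+ + 2 PO4^3-
With molar solubility s: [Zn^2+] = 3s, [PO4^3-] = 2s.
Ksp = [Zn^2+]^3[PO4^3-]^2
Substituting: Ksp = (3s)^3(2s)^2 = 108s^5
With s = 1.9 × 10^-7: Ksp = 2.7 × 10^-32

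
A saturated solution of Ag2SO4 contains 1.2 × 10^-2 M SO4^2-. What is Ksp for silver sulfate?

Ksp = 6.9e-6

Ag2SO4(s) ⇌ 2 Ag^+ + SO4^2-
Stoichiometry gives [Ag^+] = (2/1)[SO4^2-] = 2.40 × 10^-2 M.
Ksp = [Ag^+]^2[SO4^2-]
Ksp = (2.40 × 10^-2)^2 × 1.2 × 10^-2 = 6.9 × 10^-6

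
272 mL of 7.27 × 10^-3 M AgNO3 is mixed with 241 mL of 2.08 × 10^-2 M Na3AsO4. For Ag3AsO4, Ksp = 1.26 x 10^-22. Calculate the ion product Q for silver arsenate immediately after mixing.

5.60 x 10^-10

Total volume = 272 + 241 = 513 mL.
[Ag^+] = 7.27 × 10^-3 × (272/513) = 3.855 x 10^-3 M
[AsO4^3-] = 2.08 × 10^-2 × (241/513) = 9.772 × 10^-3 M
Ag3AsO4(s) ⇌ 3 Ag^+ + AsO4^3-, so Q = [Ag^+]^3[AsO4^3-]
Q = (3.855 x 10^-3)^3(9.772 × 10^-3) = 5.60 × 10^-10
Q > Ksp, so Ag3AsO4 will precipitate.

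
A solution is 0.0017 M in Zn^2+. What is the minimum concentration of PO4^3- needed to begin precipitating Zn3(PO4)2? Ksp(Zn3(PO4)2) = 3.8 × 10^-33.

Zn3(PO4)2(s) ⇌ 3 Zn^2+ + 2 PO4^3-
Ksp = [Zn^2+]^3[PO4^3-]^2
Precipitation begins when Q = Ksp. With [Zn^2+] = 0.0017 M:
3.8 × 10^-33 = (0.0017)^3 × [PO4^3-]^2
[PO4^3-] = (3.8 × 10^-33 / 4.91 × 10^-9)^(1/2) = 8.8 × 10^-13 M

[PO4^3-] = 8.8 × 10^-13 M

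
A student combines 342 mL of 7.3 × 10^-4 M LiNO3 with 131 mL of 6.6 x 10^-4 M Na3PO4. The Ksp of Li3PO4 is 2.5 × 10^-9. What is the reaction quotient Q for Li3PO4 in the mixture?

Total volume = 342 + 131 = 473 mL.
[Li^+] = 7.3 × 10^-4 × (342/473) = 5.28 × 10^-4 M
[PO4^3-] = 6.6 x 10^-4 × (131/473) = 1.83 x 10^-4 M
Li3PO4(s) ⇌ 3 Li^+ + PO4^3-, so Q = [Li^+]^3[PO4^3-]
Q = (5.28 x 10^-4)^3(1.83 × 10^-4) = 2.7 × 10^-14
Q < Ksp, so no precipitate of Li3PO4 forms.

2.7e-14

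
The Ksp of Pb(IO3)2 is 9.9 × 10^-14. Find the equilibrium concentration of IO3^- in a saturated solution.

[IO3^-] = 5.8 × 10^-5 M

Pb(IO3)2(s) ⇌ Pb^2+(aq) + 2 IO3^-(aq)
Ksp = [Pb^2+][IO3^-]^2
If s mol/L of Pb(IO3)2 dissolves, [Pb^2+] = s and [IO3^-] = 2s.
So Ksp = s × (2s)^2 = 4s^3
s = (9.9 × 10^-14 / 4)^(1/3) = 2.91 × 10^-5 M
[IO3^-] = 2s = 5.8 × 10^-5 M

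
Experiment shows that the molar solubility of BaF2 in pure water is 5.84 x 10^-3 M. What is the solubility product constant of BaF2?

Ksp = 7.97 x 10^-7

BaF2(s) <=> Ba^2+(aq) + 2 F^-(aq)
If s mol/L of BaF2 dissolves, [Ba^2+] = s and [F^-] = 2s.
Ksp = [Ba^2+][F^-]^2
Ksp = s(2s)^2 = 4s^3
Ksp = 4 × (5.84 × 10^-3)^3 = 7.97 × 10^-7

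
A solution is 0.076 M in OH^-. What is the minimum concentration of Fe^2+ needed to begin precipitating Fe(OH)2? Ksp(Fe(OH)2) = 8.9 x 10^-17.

[Fe^2+] = 1.5e-14 M

Fe(OH)2(s) ⇌ Fe^2+(aq) + 2 OH^-(aq)
Ksp = [Fe^2+][OH^-]^2
Precipitation begins when Q = Ksp. With [OH^-] = 0.076 M:
8.9 x 10^-17 = (0.076)^2 × [Fe^2+]
[Fe^2+] = (8.9 x 10^-17 / 5.78 × 10^-3) = 1.5 x 10^-14 M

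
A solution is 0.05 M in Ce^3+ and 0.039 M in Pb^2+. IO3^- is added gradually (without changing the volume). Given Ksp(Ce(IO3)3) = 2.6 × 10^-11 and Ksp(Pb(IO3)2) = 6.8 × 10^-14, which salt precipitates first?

Precipitation of each salt starts when its ion product equals its Ksp.
For Ce(IO3)3: 2.6 × 10^-11 = 0.05 × [IO3^-]^3  ⇒  [IO3^-] = 8.0 x 10^-4 M.
For Pb(IO3)2: 6.8 × 10^-14 = 0.039 × [IO3^-]^2  ⇒  [IO3^-] = 1.3 x 10^-6 M.
The salt with the lower threshold [IO3^-] precipitates first: Pb(IO3)2.

Pb(IO3)2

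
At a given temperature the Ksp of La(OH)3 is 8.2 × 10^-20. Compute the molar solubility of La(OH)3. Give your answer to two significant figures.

La(OH)3(s) ⇌ La^3+(aq) + 3 OH^-(aq)
Ksp = [La^3+][OH^-]^3
With molar solubility s: [La^3+] = s, [OH^-] = 3s.
Substituting: Ksp = s(3s)^3 = 27s^4
Solving, s = (8.2 × 10^-20/27)^(1/4) = 7.4 x 10^-6 M

s ≈ 7.4 × 10^-6 M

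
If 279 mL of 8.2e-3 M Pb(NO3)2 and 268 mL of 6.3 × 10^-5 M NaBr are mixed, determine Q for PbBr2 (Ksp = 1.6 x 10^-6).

Q = 4.0 × 10^-12

Total volume = 279 + 268 = 547 mL.
[Pb^2+] = 8.2 × 10^-3 × (279/547) = 4.18 x 10^-3 M
[Br^-] = 6.3 × 10^-5 × (268/547) = 3.09 x 10^-5 M
PbBr2(s) ⇌ Pb^2+ + 2 Br^-, so Q = [Pb^2+][Br^-]^2
Q = (4.18 x 10^-3)(3.09 × 10^-5)^2 = 4.0 x 10^-12
Q < Ksp, so no precipitate of PbBr2 forms.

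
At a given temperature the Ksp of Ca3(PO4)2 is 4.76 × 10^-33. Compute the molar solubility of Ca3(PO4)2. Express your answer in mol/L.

Ca3(PO4)2(s) ⇌ 3 Ca^2+(aq) + 2 PO4^3-(aq)
Ksp = [Ca^2+]^3[PO4^3-]^2
For each mole of Ca3(PO4)2 that dissolves: [Ca^2+] = 3s, [PO4^3-] = 2s.
Substituting: Ksp = (3s)^3(2s)^2 = 108s^5
s = (4.76 × 10^-33 / 108)^(1/5) = 1.35 × 10^-7 M

1.35e-7 M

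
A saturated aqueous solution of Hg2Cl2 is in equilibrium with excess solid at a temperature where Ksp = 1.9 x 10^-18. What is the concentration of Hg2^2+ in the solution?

Hg2Cl2(s) ⇌ Hg2^2+(aq) + 2 Cl^-(aq)
Ksp = [Hg2^2+][Cl^-]^2
If s mol/L of Hg2Cl2 dissolves, [Hg2^2+] = s and [Cl^-] = 2s.
Ksp = s(2s)^2 = 4s^3
s = (1.9 x 10^-18 / 4)^(1/3) = 7.80 × 10^-7 M
[Hg2^2+] = s = 7.8 × 10^-7 M

[Hg2^2+] ≈ 7.8 x 10^-7 M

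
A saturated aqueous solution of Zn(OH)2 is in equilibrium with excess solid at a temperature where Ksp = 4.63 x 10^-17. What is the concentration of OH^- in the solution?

Zn(OH)2(s) ⇌ Zn^2+(aq) + 2 OH^-(aq)
Ksp = [Zn^2+][OH^-]^2
If s mol/L of Zn(OH)2 dissolves, [Zn^2+] = s and [OH^-] = 2s.
Ksp = s(2s)^2 = 4s^3
s = (4.63 x 10^-17 / 4)^(1/3) = 2.262 × 10^-6 M
[OH^-] = 2s = 4.52 × 10^-6 M

[OH^-] = 4.52e-6 M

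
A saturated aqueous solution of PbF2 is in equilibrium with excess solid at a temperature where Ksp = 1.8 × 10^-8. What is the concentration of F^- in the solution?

3.3 × 10^-3 M

PbF2(s) <=> Pb^2+ + 2 F^-
Ksp = [Pb^2+][F^-]^2
If s mol/L of PbF2 dissolves, [Pb^2+] = s and [F^-] = 2s.
Ksp = s(2s)^2 = 4s^3
s^3 = 1.8 × 10^-8 / 4, so s = 1.65 × 10^-3 M
[F^-] = 2s = 3.3 x 10^-3 M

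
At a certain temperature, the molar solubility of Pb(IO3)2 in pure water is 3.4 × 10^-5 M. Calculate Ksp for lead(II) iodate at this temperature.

Ksp = 1.6 × 10^-13

Pb(IO3)2(s) ⇌ Pb^2+ + 2 IO3^-
Let s = molar solubility. Then [Pb^2+] = s and [IO3^-] = 2s.
Ksp = [Pb^2+][IO3^-]^2
So Ksp = s × (2s)^2 = 4s^3
Ksp = 4 × (3.4 × 10^-5)^3 = 1.6 × 10^-13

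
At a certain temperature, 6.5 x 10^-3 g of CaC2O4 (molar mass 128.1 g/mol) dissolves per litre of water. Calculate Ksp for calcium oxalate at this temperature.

Molar solubility s = (6.5 x 10^-3 g/L) / (128.1 g/mol) = 5.07 x 10^-5 M.
CaC2O4(s) ⇌ Ca^2+(aq) + C2O4^2-(aq)
For each mole of CaC2O4 that dissolves: [Ca^2+] = s, [C2O4^2-] = s.
Ksp = [Ca^2+][C2O4^2-]
Ksp = s × s = s^2
With s = 5.07 × 10^-5: Ksp = 2.6 × 10^-9

2.6e-9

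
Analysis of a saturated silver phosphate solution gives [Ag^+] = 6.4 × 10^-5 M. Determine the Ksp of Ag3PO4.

Ag3PO4(s) ⇌ 3 Ag^+ + PO4^3-
Stoichiometry gives [PO4^3-] = (1/3)[Ag^+] = 2.13 × 10^-5 M.
Ksp = [Ag^+]^3[PO4^3-]
Ksp = (6.4 × 10^-5)^3 × 2.13 x 10^-5 = 5.6 x 10^-18

5.6 × 10^-18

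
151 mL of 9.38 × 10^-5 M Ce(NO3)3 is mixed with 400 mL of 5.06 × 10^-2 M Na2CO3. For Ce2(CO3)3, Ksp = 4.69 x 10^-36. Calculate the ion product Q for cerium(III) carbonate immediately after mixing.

Q ≈ 3.28 × 10^-14

Total volume = 151 + 400 = 551 mL.
[Ce^3+] = 9.38 x 10^-5 × (151/551) = 2.571 x 10^-5 M
[CO3^2-] = 5.06 x 10^-2 × (400/551) = 3.673 × 10^-2 M
Ce2(CO3)3(s) <=> 2 Ce^3+ + 3 CO3^2-, so Q = [Ce^3+]^2[CO3^2-]^3
Q = (2.571 × 10^-5)^2(3.673 x 10^-2)^3 = 3.28 × 10^-14
Q > Ksp, so Ce2(CO3)3 will precipitate.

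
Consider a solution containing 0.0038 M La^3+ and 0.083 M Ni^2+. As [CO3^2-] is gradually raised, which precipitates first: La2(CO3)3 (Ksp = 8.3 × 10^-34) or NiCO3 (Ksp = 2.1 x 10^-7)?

La2(CO3)3

Precipitation of each salt starts when its ion product equals its Ksp.
For La2(CO3)3: 8.3 × 10^-34 = (0.0038)^2 × [CO3^2-]^3  ⇒  [CO3^2-] = 3.9 × 10^-10 M.
For NiCO3: 2.1 x 10^-7 = 0.083 × [CO3^2-]  ⇒  [CO3^2-] = 2.5 × 10^-6 M.
The salt with the lower threshold [CO3^2-] precipitates first: La2(CO3)3.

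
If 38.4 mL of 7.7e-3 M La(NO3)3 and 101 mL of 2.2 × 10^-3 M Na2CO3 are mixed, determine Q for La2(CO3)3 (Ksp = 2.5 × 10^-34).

Total volume = 38.4 + 101 = 139.4 mL.
[La^3+] = 7.7 × 10^-3 × (38.4/139.4) = 2.12 x 10^-3 M
[CO3^2-] = 2.2 x 10^-3 × (101/139.4) = 1.59 x 10^-3 M
La2(CO3)3(s) <=> 2 La^3+ + 3 CO3^2-, so Q = [La^3+]^2[CO3^2-]^3
Q = (2.12 × 10^-3)^2(1.59 × 10^-3)^3 = 1.8 x 10^-14
Q > Ksp, so La2(CO3)3 will precipitate.

Q = 1.8e-14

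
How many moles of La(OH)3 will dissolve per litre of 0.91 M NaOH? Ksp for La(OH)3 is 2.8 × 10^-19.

3.7 × 10^-19 M

La(OH)3(s) <=> La^3+ + 3 OH^-
Ksp = [La^3+][OH^-]^3
Let s be the molar solubility in this solution. [La^3+] = s, [OH^-] = 0.91 + 3s ≈ 0.91 (Ksp is small, so little additional dissolves).
Ksp ≈ s × (0.91)^3
s = 3.7 × 10^-19 M
Check: 3s = 1.1 x 10^-18 ≪ 0.91, so the approximation is valid.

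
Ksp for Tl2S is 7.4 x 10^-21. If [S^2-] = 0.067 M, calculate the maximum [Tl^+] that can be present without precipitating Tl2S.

Tl2S(s) ⇌ 2 Tl^+ + S^2-
Ksp = [Tl^+]^2[S^2-]
Precipitation begins when Q = Ksp. With [S^2-] = 0.067 M:
7.4 x 10^-21 = (0.067) × [Tl^+]^2
[Tl^+] = (7.4 x 10^-21 / 6.7 × 10^-2)^(1/2) = 3.3 × 10^-10 M

[Tl^+] ≈ 3.3 x 10^-10 M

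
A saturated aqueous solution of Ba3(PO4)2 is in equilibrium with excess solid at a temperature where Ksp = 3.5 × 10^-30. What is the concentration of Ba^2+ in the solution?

[Ba^2+] = 1.5e-6 M

Ba3(PO4)2(s) ⇌ 3 Ba^2+ + 2 PO4^3-
Ksp = [Ba^2+]^3[PO4^3-]^2
With molar solubility s: [Ba^2+] = 3s, [PO4^3-] = 2s.
Substituting: Ksp = (3s)^3(2s)^2 = 108s^5
s^5 = 3.5 × 10^-30 / 108, so s = 5.04 × 10^-7 M
[Ba^2+] = 3s = 1.5 × 10^-6 M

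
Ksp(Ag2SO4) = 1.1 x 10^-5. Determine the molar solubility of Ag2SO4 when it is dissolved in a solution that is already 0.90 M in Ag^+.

Ag2SO4(s) ⇌ 2 Ag^+(aq) + SO4^2-(aq)
Ksp = [Ag^+]^2[SO4^2-]
Let s = moles of Ag2SO4 that dissolve per litre. [Ag^+] = 0.90 + 2s ≈ 0.90, [SO4^2-] = s (since the Ag^+ already present dominates).
Ksp ≈ (0.90)^2 × s
s = 1.4 × 10^-5 M
Check: 2s = 2.7 x 10^-5 ≪ 0.90, so the approximation is valid.

s = 1.4 x 10^-5 M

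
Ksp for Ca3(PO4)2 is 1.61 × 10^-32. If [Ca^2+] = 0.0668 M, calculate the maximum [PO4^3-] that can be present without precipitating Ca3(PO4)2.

[PO4^3-] = 7.35 x 10^-15 M

Ca3(PO4)2(s) ⇌ 3 Ca^2+(aq) + 2 PO4^3-(aq)
Ksp = [Ca^2+]^3[PO4^3-]^2
Precipitation begins when Q = Ksp. With [Ca^2+] = 0.0668 M:
1.61 × 10^-32 = (0.0668)^3 × [PO4^3-]^2
[PO4^3-] = (1.61 × 10^-32 / 2.981 × 10^-4)^(1/2) = 7.35 × 10^-15 M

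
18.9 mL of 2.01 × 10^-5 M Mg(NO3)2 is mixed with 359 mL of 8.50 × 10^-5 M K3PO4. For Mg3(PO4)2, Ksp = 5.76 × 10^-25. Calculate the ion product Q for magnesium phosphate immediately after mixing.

Total volume = 18.9 + 359 = 377.9 mL.
[Mg^2+] = 2.01 × 10^-5 × (18.9/377.9) = 1.005 × 10^-6 M
[PO4^3-] = 8.50 × 10^-5 × (359/377.9) = 8.075 × 10^-5 M
Mg3(PO4)2(s) <=> 3 Mg^2+(aq) + 2 PO4^3-(aq), so Q = [Mg^2+]^3[PO4^3-]^2
Q = (1.005 × 10^-6)^3(8.075 × 10^-5)^2 = 6.62 × 10^-27
Q < Ksp, so no precipitate of Mg3(PO4)2 forms.

6.62 × 10^-27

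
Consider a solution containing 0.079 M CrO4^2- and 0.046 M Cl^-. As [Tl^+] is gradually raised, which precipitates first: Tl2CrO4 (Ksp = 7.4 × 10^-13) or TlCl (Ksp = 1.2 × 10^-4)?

Each salt begins to precipitate when Q = Ksp, i.e. when [Tl^+] reaches its threshold.
For Tl2CrO4: 7.4 × 10^-13 = 0.079 × [Tl^+]^2  ⇒  [Tl^+] = 3.1 x 10^-6 M.
For TlCl: 1.2 × 10^-4 = 0.046 × [Tl^+]  ⇒  [Tl^+] = 2.6 x 10^-3 M.
The salt with the lower threshold [Tl^+] precipitates first: Tl2CrO4.

Tl2CrO4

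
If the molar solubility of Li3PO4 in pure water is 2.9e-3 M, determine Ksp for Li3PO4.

Li3PO4(s) <=> 3 Li^+ + PO4^3-
With molar solubility s: [Li^+] = 3s, [PO4^3-] = s.
Ksp = [Li^+]^3[PO4^3-]
Ksp = (3s)^3s = 27s^4
With s = 2.9 × 10^-3: Ksp = 1.9 x 10^-9

Ksp = 1.9 × 10^-9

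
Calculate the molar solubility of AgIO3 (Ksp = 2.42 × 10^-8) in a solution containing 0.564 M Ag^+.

4.29 × 10^-8 M

AgIO3(s) ⇌ Ag^+(aq) + IO3^-(aq)
Ksp = [Ag^+][IO3^-]
Let s = moles of AgIO3 that dissolve per litre. [Ag^+] = 0.564 + s ≈ 0.564, [IO3^-] = s (common-ion effect: Ag^+ is already 0.564 M).
Ksp ≈ 0.564 × s
s = 4.29 x 10^-8 M
Check: s = 4.3 × 10^-8 ≪ 0.564, so the approximation is valid.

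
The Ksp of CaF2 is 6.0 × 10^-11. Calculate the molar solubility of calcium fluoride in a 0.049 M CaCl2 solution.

CaF2(s) ⇌ Ca^2+ + 2 F^-
Ksp = [Ca^2+][F^-]^2
Let s be the molar solubility in this solution. [Ca^2+] = 0.049 + s ≈ 0.049, [F^-] = 2s (since Ca^2+ from CaCl2 dominates).
Ksp ≈ 0.049 × (2s)^2
s = 1.7 x 10^-5 M
Check: s = 1.7 × 10^-5 ≪ 0.049, so the approximation is valid.

s ≈ 1.7 × 10^-5 M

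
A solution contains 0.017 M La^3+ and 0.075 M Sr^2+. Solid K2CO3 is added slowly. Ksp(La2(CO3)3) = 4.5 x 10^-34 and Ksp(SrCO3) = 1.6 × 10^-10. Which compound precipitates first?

Precipitation of each salt starts when its ion product equals its Ksp.
For La2(CO3)3: 4.5 x 10^-34 = (0.017)^2 × [CO3^2-]^3  ⇒  [CO3^2-] = 1.2 × 10^-10 M.
For SrCO3: 1.6 × 10^-10 = 0.075 × [CO3^2-]  ⇒  [CO3^2-] = 2.1 × 10^-9 M.
The salt with the lower threshold [CO3^2-] precipitates first: La2(CO3)3.

La2(CO3)3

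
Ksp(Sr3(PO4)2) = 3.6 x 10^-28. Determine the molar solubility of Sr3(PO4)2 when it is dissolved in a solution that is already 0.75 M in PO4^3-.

s ≈ 2.9e-10 M

Sr3(PO4)2(s) ⇌ 3 Sr^2+ + 2 PO4^3-
Ksp = [Sr^2+]^3[PO4^3-]^2
If s mol/L dissolves here, [Sr^2+] = 3s, [PO4^3-] = 0.75 + 2s ≈ 0.75 (Ksp is small, so little additional dissolves).
Ksp ≈ (3s)^3 × (0.75)^2
s = 2.9 × 10^-10 M
Check: 2s = 5.7 x 10^-10 ≪ 0.75, so the approximation is valid.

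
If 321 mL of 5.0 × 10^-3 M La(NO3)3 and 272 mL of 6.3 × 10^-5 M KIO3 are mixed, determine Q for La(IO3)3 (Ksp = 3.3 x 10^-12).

6.5e-17

Total volume = 321 + 272 = 593 mL.
[La^3+] = 5.0 × 10^-3 × (321/593) = 2.71 × 10^-3 M
[IO3^-] = 6.3 × 10^-5 × (272/593) = 2.89 x 10^-5 M
La(IO3)3(s) ⇌ La^3+(aq) + 3 IO3^-(aq), so Q = [La^3+][IO3^-]^3
Q = (2.71 × 10^-3)(2.89 × 10^-5)^3 = 6.5 × 10^-17
Q < Ksp, so no precipitate of La(IO3)3 forms.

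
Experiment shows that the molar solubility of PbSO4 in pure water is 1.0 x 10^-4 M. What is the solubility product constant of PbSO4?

PbSO4(s) ⇌ Pb^2+(aq) + SO4^2-(aq)
If s mol/L of PbSO4 dissolves, [Pb^2+] = s and [SO4^2-] = s.
Ksp = [Pb^2+][SO4^2-]
Ksp = (s)(s) = s^2
With s = 1.0 × 10^-4: Ksp = 1.0 × 10^-8

1.0 x 10^-8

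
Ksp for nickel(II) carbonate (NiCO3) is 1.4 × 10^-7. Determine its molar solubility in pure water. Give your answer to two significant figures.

3.7 × 10^-4 M

NiCO3(s) <=> Ni^2+ + CO3^2-
Ksp = [Ni^2+][CO3^2-]
With molar solubility s: [Ni^2+] = s, [CO3^2-] = s.
Ksp = s × s = s^2
s = √(1.4 × 10^-7) = 3.7 × 10^-4 M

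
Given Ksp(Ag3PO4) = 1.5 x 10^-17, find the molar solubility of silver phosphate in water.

Ag3PO4(s) ⇌ 3 Ag^+ + PO4^3-
Ksp = [Ag^+]^3[PO4^3-]
With molar solubility s: [Ag^+] = 3s, [PO4^3-] = s.
Ksp = (3s)^3s = 27s^4
Solving, s = (1.5 x 10^-17/27)^(1/4) = 2.7 x 10^-5 M

2.7 × 10^-5 M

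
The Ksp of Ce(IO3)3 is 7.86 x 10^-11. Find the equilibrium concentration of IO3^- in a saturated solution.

[IO3^-] = 3.92e-3 M

Ce(IO3)3(s) <=> Ce^3+(aq) + 3 IO3^-(aq)
Ksp = [Ce^3+][IO3^-]^3
With molar solubility s: [Ce^3+] = s, [IO3^-] = 3s.
So Ksp = s × (3s)^3 = 27s^4
s^4 = 7.86 x 10^-11 / 27, so s = 1.306 × 10^-3 M
[IO3^-] = 3s = 3.92 × 10^-3 M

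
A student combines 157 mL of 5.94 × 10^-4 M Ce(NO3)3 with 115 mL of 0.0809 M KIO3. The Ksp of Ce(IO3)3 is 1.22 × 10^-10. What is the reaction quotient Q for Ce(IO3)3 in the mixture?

1.37e-8

Total volume = 157 + 115 = 272 mL.
[Ce^3+] = 5.94 × 10^-4 × (157/272) = 3.429 x 10^-4 M
[IO3^-] = 8.09 x 10^-2 × (115/272) = 3.420 × 10^-2 M
Ce(IO3)3(s) ⇌ Ce^3+ + 3 IO3^-, so Q = [Ce^3+][IO3^-]^3
Q = (3.429 x 10^-4)(3.420 × 10^-2)^3 = 1.37 × 10^-8
Q > Ksp, so Ce(IO3)3 will precipitate.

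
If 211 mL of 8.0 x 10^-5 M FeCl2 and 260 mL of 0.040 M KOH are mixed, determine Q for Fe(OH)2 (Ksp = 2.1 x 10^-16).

Total volume = 211 + 260 = 471 mL.
[Fe^2+] = 8.0 x 10^-5 × (211/471) = 3.58 × 10^-5 M
[OH^-] = 4.0 × 10^-2 × (260/471) = 2.21 x 10^-2 M
Fe(OH)2(s) ⇌ Fe^2+ + 2 OH^-, so Q = [Fe^2+][OH^-]^2
Q = (3.58 × 10^-5)(2.21 × 10^-2)^2 = 1.7 x 10^-8
Q > Ksp, so Fe(OH)2 will precipitate.

Q = 1.7 x 10^-8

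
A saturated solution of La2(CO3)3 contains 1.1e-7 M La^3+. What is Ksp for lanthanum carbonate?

5.4 × 10^-35

La2(CO3)3(s) ⇌ 2 La^3+(aq) + 3 CO3^2-(aq)
Stoichiometry gives [CO3^2-] = (3/2)[La^3+] = 1.65 × 10^-7 M.
Ksp = [La^3+]^2[CO3^2-]^3
Ksp = (1.1 × 10^-7)^2 × (1.65 × 10^-7)^3 = 5.4 x 10^-35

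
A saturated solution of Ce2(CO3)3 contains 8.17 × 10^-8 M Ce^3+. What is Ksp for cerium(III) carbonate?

Ksp ≈ 1.23 × 10^-35

Ce2(CO3)3(s) ⇌ 2 Ce^3+(aq) + 3 CO3^2-(aq)
Stoichiometry gives [CO3^2-] = (3/2)[Ce^3+] = 1.226 × 10^-7 M.
Ksp = [Ce^3+]^2[CO3^2-]^3
Ksp = (8.17 × 10^-8)^2 × (1.226 × 10^-7)^3 = 1.23 × 10^-35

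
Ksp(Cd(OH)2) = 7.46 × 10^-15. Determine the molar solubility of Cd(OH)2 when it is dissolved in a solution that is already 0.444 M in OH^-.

Cd(OH)2(s) ⇌ Cd^2+ + 2 OH^-
Ksp = [Cd^2+][OH^-]^2
Let s = moles of Cd(OH)2 that dissolve per litre. [Cd^2+] = s, [OH^-] = 0.444 + 2s ≈ 0.444 (since the OH^- already present dominates).
Ksp ≈ s × (0.444)^2
s = 3.78 x 10^-14 M
Check: 2s = 7.6 x 10^-14 ≪ 0.444, so the approximation is valid.

s = 3.78 x 10^-14 M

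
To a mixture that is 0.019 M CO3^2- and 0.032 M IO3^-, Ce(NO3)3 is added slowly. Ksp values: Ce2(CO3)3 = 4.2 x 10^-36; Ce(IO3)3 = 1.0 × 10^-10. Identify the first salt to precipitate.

Precipitation of each salt starts when its ion product equals its Ksp.
For Ce2(CO3)3: 4.2 x 10^-36 = (0.019)^3 × [Ce^3+]^2  ⇒  [Ce^3+] = 7.8 x 10^-16 M.
For Ce(IO3)3: 1.0 × 10^-10 = (0.032)^3 × [Ce^3+]  ⇒  [Ce^3+] = 3.1 x 10^-6 M.
The salt with the lower threshold [Ce^3+] precipitates first: Ce2(CO3)3.

Ce2(CO3)3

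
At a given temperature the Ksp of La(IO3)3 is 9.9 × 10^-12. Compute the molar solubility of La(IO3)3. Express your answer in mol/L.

La(IO3)3(s) ⇌ La^3+(aq) + 3 IO3^-(aq)
Ksp = [La^3+][IO3^-]^3
If s mol/L of La(IO3)3 dissolves, [La^3+] = s and [IO3^-] = 3s.
Ksp = s(3s)^3 = 27s^4
s^4 = 9.9 × 10^-12 / 27, so s = 7.8 × 10^-4 M

7.8 × 10^-4 M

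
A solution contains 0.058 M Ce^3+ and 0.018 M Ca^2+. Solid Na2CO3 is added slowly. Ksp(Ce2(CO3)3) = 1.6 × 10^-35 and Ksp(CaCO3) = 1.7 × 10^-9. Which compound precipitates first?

Precipitation of each salt starts when its ion product equals its Ksp.
For Ce2(CO3)3: 1.6 × 10^-35 = (0.058)^2 × [CO3^2-]^3  ⇒  [CO3^2-] = 1.7 x 10^-11 M.
For CaCO3: 1.7 × 10^-9 = 0.018 × [CO3^2-]  ⇒  [CO3^2-] = 9.4 × 10^-8 M.
The salt with the lower threshold [CO3^2-] precipitates first: Ce2(CO3)3.

Ce2(CO3)3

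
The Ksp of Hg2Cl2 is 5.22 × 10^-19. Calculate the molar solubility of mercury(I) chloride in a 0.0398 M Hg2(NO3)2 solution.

s ≈ 1.81e-9 M

Hg2Cl2(s) <=> Hg2^2+(aq) + 2 Cl^-(aq)
Ksp = [Hg2^2+][Cl^-]^2
Let s = moles of Hg2Cl2 that dissolve per litre. [Hg2^2+] = 0.0398 + s ≈ 0.0398, [Cl^-] = 2s (Ksp is small, so little additional dissolves).
Ksp ≈ 0.0398 × (2s)^2
s = 1.81 × 10^-9 M
Check: s = 1.8 x 10^-9 ≪ 0.0398, so the approximation is valid.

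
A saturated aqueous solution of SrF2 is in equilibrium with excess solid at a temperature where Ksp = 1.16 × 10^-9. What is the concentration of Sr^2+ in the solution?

[Sr^2+] ≈ 6.62e-4 M

SrF2(s) ⇌ Sr^2+(aq) + 2 F^-(aq)
Ksp = [Sr^2+][F^-]^2
Let s = molar solubility. Then [Sr^2+] = s and [F^-] = 2s.
Ksp = s(2s)^2 = 4s^3
Solving, s = (1.16 × 10^-9/4)^(1/3) = 6.619 × 10^-4 M
[Sr^2+] = s = 6.62 × 10^-4 M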